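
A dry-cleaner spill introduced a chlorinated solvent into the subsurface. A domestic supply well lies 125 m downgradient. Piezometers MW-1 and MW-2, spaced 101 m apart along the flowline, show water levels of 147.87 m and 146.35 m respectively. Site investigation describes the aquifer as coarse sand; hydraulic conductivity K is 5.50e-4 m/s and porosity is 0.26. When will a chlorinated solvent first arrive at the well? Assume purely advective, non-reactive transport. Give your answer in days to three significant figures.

45.4 days

Hydraulic gradient i = (147.87 − 146.35) / 101 = 1.52 / 101 = 0.01505
K = 5.50e-4 m/s × 86400 s/d = 47.52 m/d
Darcy flux q = K·i = 47.52 × 0.01505 = 0.7152 m/d
v_s = q/n_e = 0.7152/0.26 = 2.751 m/d
t = L / v = 125 / 2.751 = 45.44 d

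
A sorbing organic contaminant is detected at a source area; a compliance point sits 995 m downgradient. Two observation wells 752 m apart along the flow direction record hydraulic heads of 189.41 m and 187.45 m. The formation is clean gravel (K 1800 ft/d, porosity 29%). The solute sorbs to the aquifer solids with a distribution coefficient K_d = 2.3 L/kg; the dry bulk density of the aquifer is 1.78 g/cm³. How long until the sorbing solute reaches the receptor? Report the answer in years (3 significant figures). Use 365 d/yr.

8.36 years

Hydraulic gradient i = (189.41 − 187.45) / 752 = 1.96 / 752 = 0.002606
K = 1800 ft/d × 0.3048 = 548.6 m/d
q = Ki = 548.6 × 0.002606 = 1.430 m/d
v_s = q/n_e = 1.430/0.29 = 4.931 m/d
Retardation R = 1 + ρ_b·K_d/n = 1 + 1.78×2.3/0.29 = 15.12
Contaminant velocity v_c = v/R = 4.931/15.12 = 0.3262 m/d
t = L/v_c = 995/0.3262 = 3050 d
   = 3050/365 = 8.36 yr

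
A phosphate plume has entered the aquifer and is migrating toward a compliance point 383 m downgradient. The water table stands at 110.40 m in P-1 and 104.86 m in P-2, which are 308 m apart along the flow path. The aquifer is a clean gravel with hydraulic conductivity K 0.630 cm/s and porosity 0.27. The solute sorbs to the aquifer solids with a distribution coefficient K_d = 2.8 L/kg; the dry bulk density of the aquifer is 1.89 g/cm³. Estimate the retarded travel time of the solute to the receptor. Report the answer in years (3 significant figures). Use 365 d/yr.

0.596 years

Hydraulic gradient i = (110.40 − 104.86) / 308 = 5.54 / 308 = 0.01799
K = 0.630 cm/s × 864 = 544.3 m/d
Specific discharge q = 544.3 × 0.01799 = 9.791 m/d
Average linear velocity = 9.791 / 0.27 = 36.26 m/d
Retardation R = 1 + ρ_b·K_d/n = 1 + 1.89×2.8/0.27 = 20.60
Contaminant velocity v_c = v/R = 36.26/20.60 = 1.760 m/d
t = L/v_c = 383/1.760 = 217.6 d
   = 217.6/365 = 0.596 yr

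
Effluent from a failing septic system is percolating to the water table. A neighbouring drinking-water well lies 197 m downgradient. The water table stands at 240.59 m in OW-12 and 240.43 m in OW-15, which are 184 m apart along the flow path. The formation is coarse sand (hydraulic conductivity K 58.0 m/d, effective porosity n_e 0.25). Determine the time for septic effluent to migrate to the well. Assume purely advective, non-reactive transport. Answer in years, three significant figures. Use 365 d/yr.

2.68 years

Hydraulic gradient i = (240.59 − 240.43) / 184 = 0.16 / 184 = 8.696e-4
Specific discharge q = 58.0 × 8.696e-4 = 0.05043 m/d
v_s = q/n_e = 0.05043/0.25 = 0.2017 m/d
t = L / v = 197 / 0.2017 = 976.5 d
   = 976.5 / 365 = 2.68 yr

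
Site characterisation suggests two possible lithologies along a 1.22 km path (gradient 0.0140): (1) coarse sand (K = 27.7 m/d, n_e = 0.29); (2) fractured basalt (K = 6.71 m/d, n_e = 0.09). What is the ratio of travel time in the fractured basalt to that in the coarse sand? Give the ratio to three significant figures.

Unit 1 (coarse sand): v = 27.7×0.014/0.29 = 1.337 m/d, t = 1220/1.337 = 912.3 d
Unit 2 (fractured basalt): v = 6.71×0.014/0.09 = 1.044 m/d, t = 1220/1.044 = 1169 d
t(fractured basalt) / t(coarse sand) = 1169/912.3 = 1.28

1.28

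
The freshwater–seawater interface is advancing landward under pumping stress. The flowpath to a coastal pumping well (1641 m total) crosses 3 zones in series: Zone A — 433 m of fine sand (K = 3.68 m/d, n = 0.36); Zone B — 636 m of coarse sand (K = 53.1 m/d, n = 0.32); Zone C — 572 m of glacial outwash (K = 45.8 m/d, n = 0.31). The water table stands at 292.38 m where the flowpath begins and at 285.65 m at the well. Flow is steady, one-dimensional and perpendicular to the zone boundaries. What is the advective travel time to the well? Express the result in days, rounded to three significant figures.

Total head drop ΔH = 292.38 − 285.65 = 6.73 m
Continuity: the same q passes through each zone, so ΔH = q·Σ(L_j/K_j) — the zones act as resistances in series.
Σ(L/K) = 433/3.68 + 636/53.1 + 572/45.8 = 117.7 + 11.98 + 12.49 = 142.1 d
q = ΔH / Σ(L/K) = 6.73 / 142.1 = 0.04735 m/d (same in every zone)
Zone A: v = q/n = 0.04735/0.36 = 0.1315 m/d → t_A = 433/0.1315 = 3292 d
Zone B: v = q/n = 0.04735/0.32 = 0.1480 m/d → t_B = 636/0.1480 = 4298 d
Zone C: v = q/n = 0.04735/0.31 = 0.1527 m/d → t_C = 572/0.1527 = 3745 d
Total t = 3292 + 4298 + 3745 = 11330 d

11300 days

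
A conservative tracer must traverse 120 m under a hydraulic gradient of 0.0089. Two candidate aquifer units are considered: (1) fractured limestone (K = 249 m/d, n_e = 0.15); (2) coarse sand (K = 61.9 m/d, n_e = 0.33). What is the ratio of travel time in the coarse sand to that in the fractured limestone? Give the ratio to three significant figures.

Unit 1 (fractured limestone): v = 249×0.0089/0.15 = 14.77 m/d, t = 120/14.77 = 8.122 d
Unit 2 (coarse sand): v = 61.9×0.0089/0.33 = 1.669 m/d, t = 120/1.669 = 71.88 d
t(coarse sand) / t(fractured limestone) = 71.88/8.122 = 8.85

8.85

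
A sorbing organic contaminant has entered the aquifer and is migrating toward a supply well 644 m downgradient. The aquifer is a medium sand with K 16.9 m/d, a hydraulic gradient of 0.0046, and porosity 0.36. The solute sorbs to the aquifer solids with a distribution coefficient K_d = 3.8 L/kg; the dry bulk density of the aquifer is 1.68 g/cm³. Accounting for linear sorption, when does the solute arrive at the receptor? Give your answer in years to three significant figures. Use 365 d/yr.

153 years

q = Ki = 16.9 × 0.0046 = 0.07774 m/d
Average linear velocity = 0.07774 / 0.36 = 0.2159 m/d
Retardation R = 1 + ρ_b·K_d/n = 1 + 1.68×3.8/0.36 = 18.73
Contaminant velocity v_c = v/R = 0.2159/18.73 = 0.01153 m/d
t = L/v_c = 644/0.01153 = 55870 d
   = 55870/365 = 153 yr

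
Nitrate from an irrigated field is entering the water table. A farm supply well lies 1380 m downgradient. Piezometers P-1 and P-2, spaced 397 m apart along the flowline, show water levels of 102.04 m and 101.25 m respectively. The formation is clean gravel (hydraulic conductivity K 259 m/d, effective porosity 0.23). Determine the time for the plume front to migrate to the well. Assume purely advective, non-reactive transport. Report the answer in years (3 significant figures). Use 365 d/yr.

1.69 years

Hydraulic gradient i = (102.04 − 101.25) / 397 = 0.79 / 397 = 0.001990
q = Ki = 259 × 0.001990 = 0.5154 m/d
Average linear velocity = 0.5154 / 0.23 = 2.241 m/d
t = L / v = 1380 / 2.241 = 615.8 d
   = 615.8 / 365 = 1.69 yr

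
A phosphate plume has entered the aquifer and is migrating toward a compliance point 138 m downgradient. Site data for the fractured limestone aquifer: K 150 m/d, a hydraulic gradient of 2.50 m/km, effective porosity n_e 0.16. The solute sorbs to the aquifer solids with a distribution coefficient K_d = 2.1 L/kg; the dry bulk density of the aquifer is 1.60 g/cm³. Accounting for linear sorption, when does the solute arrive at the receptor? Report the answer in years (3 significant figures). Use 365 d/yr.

3.55 years

q = Ki = 150 × 0.0025 = 0.3750 m/d
Seepage velocity v = q / n = 0.3750 / 0.16 = 2.344 m/d
Retardation R = 1 + ρ_b·K_d/n = 1 + 1.60×2.1/0.16 = 22.00
Contaminant velocity v_c = v/R = 2.344/22.00 = 0.1065 m/d
t = L/v_c = 138/0.1065 = 1295 d
   = 1295/365 = 3.55 yr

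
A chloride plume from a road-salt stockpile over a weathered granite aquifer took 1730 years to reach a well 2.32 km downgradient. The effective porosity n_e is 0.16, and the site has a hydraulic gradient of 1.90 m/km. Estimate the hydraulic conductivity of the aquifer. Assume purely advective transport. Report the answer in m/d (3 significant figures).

t = 1730 years = 631500 d
L = 2.32 km = 2320 m
v = L / t = 2320 / 631500 = 0.003674 m/d
K = v · n / i = 0.003674 × 0.16 / 0.0019 = 0.309 m/d

0.309 m/d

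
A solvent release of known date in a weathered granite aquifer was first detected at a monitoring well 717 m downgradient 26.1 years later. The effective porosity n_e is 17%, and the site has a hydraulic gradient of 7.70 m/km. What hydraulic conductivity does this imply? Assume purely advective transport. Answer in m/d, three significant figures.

t = 26.1 years = 9527 d
v = L / t = 717 / 9527 = 0.07526 m/d
K = v · n / i = 0.07526 × 0.17 / 0.0077 = 1.66 m/d

1.66 m/d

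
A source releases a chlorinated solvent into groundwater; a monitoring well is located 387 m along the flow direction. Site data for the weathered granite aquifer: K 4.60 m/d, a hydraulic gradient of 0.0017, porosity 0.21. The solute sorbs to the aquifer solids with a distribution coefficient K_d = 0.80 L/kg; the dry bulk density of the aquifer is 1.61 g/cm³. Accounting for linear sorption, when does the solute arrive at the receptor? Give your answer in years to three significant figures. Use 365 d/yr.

203 years

Darcy flux q = K·i = 4.60 × 0.0017 = 0.007820 m/d
Seepage velocity v = q / n = 0.007820 / 0.21 = 0.03724 m/d
Retardation R = 1 + ρ_b·K_d/n = 1 + 1.61×0.80/0.21 = 7.133
Contaminant velocity v_c = v/R = 0.03724/7.133 = 0.005220 m/d
t = L/v_c = 387/0.005220 = 74130 d
   = 74130/365 = 203 yr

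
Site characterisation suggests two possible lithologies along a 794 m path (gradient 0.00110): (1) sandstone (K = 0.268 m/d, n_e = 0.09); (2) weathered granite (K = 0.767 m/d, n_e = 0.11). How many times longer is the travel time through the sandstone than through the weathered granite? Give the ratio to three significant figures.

Unit 1 (sandstone): v = 0.268×0.0011/0.09 = 0.003276 m/d, t = 794/0.003276 = 242400 d
Unit 2 (weathered granite): v = 0.767×0.0011/0.11 = 0.007670 m/d, t = 794/0.007670 = 103500 d
t(sandstone) / t(weathered granite) = 242400/103500 = 2.34

2.34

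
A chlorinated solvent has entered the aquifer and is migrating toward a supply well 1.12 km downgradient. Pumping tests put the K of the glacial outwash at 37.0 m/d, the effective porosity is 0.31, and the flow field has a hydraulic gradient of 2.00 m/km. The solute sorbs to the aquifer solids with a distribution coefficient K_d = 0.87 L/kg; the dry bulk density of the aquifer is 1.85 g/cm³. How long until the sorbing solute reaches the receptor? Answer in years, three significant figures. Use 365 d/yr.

Darcy flux q = K·i = 37.0 × 0.0020 = 0.07400 m/d
Average linear velocity = 0.07400 / 0.31 = 0.2387 m/d
Retardation R = 1 + ρ_b·K_d/n = 1 + 1.85×0.87/0.31 = 6.192
Contaminant velocity v_c = v/R = 0.2387/6.192 = 0.03855 m/d
L = 1.12 km = 1120 m
t = L/v_c = 1120/0.03855 = 29050 d
   = 29050/365 = 79.6 yr

79.6 years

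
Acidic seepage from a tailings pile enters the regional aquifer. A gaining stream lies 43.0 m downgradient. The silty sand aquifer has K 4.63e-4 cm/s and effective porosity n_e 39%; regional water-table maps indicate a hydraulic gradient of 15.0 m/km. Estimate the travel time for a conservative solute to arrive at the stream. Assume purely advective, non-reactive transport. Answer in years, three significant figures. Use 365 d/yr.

7.66 years

K = 4.63e-4 cm/s × 864 = 0.4000 m/d
Specific discharge q = 0.4000 × 0.015 = 0.006000 m/d
v_s = q/n_e = 0.006000/0.39 = 0.01539 m/d
t = L / v = 43.0 / 0.01539 = 2795 d
   = 2795 / 365 = 7.66 yr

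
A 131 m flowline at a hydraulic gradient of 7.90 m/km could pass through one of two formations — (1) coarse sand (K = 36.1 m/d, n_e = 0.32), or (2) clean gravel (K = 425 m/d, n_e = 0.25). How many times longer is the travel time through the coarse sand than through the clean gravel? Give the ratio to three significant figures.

15.1

Unit 1 (coarse sand): v = 36.1×0.0079/0.32 = 0.8912 m/d, t = 131/0.8912 = 147.0 d
Unit 2 (clean gravel): v = 425×0.0079/0.25 = 13.43 m/d, t = 131/13.43 = 9.754 d
t(coarse sand) / t(clean gravel) = 147.0/9.754 = 15.1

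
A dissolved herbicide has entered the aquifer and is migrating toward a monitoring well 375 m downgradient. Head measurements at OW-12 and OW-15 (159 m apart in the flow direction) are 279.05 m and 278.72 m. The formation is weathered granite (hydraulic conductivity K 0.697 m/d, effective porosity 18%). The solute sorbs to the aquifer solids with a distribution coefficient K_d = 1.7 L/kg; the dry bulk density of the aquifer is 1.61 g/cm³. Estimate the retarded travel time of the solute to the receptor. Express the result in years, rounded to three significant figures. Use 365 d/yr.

Hydraulic gradient i = (279.05 − 278.72) / 159 = 0.33 / 159 = 0.002075
Specific discharge q = 0.697 × 0.002075 = 0.001447 m/d
Average linear velocity = 0.001447 / 0.18 = 0.008037 m/d
Retardation R = 1 + ρ_b·K_d/n = 1 + 1.61×1.7/0.18 = 16.21
Contaminant velocity v_c = v/R = 0.008037/16.21 = 4.959e-4 m/d
t = L/v_c = 375/4.959e-4 = 756200 d
   = 756200/365 = 2070 yr

2070 years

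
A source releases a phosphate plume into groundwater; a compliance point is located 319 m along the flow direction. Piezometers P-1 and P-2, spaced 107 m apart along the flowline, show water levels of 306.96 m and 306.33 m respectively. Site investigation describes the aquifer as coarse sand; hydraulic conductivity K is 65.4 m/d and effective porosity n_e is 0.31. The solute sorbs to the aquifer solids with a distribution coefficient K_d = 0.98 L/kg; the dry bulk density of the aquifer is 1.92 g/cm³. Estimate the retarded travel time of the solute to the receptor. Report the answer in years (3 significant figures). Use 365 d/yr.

4.97 years

Hydraulic gradient i = (306.96 − 306.33) / 107 = 0.63 / 107 = 0.005888
Specific discharge q = 65.4 × 0.005888 = 0.3851 m/d
v = Ki/n = 65.4·0.005888/0.31 = 1.242 m/d
Retardation R = 1 + ρ_b·K_d/n = 1 + 1.92×0.98/0.31 = 7.070
Contaminant velocity v_c = v/R = 1.242/7.070 = 0.1757 m/d
t = L/v_c = 319/0.1757 = 1816 d
   = 1816/365 = 4.97 yr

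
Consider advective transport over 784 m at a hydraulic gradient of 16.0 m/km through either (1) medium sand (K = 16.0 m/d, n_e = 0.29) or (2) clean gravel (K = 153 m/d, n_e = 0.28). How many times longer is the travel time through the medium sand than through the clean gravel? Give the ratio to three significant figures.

Unit 1 (medium sand): v = 16.0×0.016/0.29 = 0.8828 m/d, t = 784/0.8828 = 888.1 d
Unit 2 (clean gravel): v = 153×0.016/0.28 = 8.743 m/d, t = 784/8.743 = 89.67 d
t(medium sand) / t(clean gravel) = 888.1/89.67 = 9.90

9.90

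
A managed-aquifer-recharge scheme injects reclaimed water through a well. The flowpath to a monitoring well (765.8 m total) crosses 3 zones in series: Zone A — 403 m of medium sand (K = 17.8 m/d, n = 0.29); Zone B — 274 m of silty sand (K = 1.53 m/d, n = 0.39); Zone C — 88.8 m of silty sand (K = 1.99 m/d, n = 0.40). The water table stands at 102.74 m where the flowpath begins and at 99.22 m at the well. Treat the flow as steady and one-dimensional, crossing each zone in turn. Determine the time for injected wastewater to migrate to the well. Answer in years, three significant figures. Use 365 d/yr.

Total head drop ΔH = 102.74 − 99.22 = 3.52 m
Continuity: the same q passes through each zone, so ΔH = q·Σ(L_j/K_j) — the zones act as resistances in series.
Σ(L/K) = 403/17.8 + 274/1.53 + 88.8/1.99 = 22.64 + 179.1 + 44.62 = 246.3 d
q = ΔH / Σ(L/K) = 3.52 / 246.3 = 0.01429 m/d (same in every zone)
Zone A: v = q/n = 0.01429/0.29 = 0.04927 m/d → t_A = 403/0.04927 = 8179 d
Zone B: v = q/n = 0.01429/0.39 = 0.03664 m/d → t_B = 274/0.03664 = 7479 d
Zone C: v = q/n = 0.01429/0.40 = 0.03572 m/d → t_C = 88.8/0.03572 = 2486 d
Total t = 8179 + 7479 + 2486 = 18140 d
   = 18140 / 365 = 49.7 yr

49.7 years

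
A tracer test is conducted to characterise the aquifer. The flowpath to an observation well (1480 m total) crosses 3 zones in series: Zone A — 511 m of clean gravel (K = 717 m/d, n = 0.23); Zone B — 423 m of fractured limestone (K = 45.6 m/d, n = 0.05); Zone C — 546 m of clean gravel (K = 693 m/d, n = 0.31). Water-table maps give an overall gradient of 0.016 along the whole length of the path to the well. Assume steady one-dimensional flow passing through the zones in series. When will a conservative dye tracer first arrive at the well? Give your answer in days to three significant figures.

Steady 1-D flow in series ⇒ the Darcy flux q is identical in every zone and the zone head losses add (resistances L/K in series).
Σ(L/K) = 511/717 + 423/45.6 + 546/693 = 0.7127 + 9.276 + 0.7879 = 10.78 d
K_eq = L_total / Σ(L/K) = 1480 / 10.78 = 137.3 m/d
q = K_eq · i = 137.3 × 0.016 = 2.197 m/d (same in every zone)
Zone A: v = q/n = 2.197/0.23 = 9.553 m/d → t_A = 511/9.553 = 53.49 d
Zone B: v = q/n = 2.197/0.05 = 43.95 m/d → t_B = 423/43.95 = 9.625 d
Zone C: v = q/n = 2.197/0.31 = 7.088 m/d → t_C = 546/7.088 = 77.03 d
Total t = 53.49 + 9.625 + 77.03 = 140.1 d

140 days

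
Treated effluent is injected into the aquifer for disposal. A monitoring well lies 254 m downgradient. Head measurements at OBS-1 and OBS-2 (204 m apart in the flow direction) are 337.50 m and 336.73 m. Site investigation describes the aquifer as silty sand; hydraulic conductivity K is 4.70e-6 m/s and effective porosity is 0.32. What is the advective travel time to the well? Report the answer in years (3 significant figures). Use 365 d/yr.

145 years

Hydraulic gradient i = (337.50 − 336.73) / 204 = 0.77 / 204 = 0.003775
K = 4.70e-6 m/s × 86400 s/d = 0.4061 m/d
Specific discharge q = 0.4061 × 0.003775 = 0.001533 m/d
Average linear velocity = 0.001533 / 0.32 = 0.004790 m/d
t = L / v = 254 / 0.004790 = 53030 d
   = 53030 / 365 = 145 yr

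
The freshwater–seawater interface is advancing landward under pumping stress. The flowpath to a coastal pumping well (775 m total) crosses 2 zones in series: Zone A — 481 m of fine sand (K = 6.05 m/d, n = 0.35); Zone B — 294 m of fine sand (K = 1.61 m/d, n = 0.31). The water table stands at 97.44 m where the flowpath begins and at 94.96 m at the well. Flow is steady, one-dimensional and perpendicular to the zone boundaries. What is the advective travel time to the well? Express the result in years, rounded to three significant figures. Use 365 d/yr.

75.1 years

Total head drop ΔH = 97.44 − 94.96 = 2.48 m
Continuity: the same q passes through each zone, so ΔH = q·Σ(L_j/K_j) — the zones act as resistances in series.
Σ(L/K) = 481/6.05 + 294/1.61 = 79.50 + 182.6 = 262.1 d
q = ΔH / Σ(L/K) = 2.48 / 262.1 = 0.009462 m/d (same in every zone)
Zone A: v = q/n = 0.009462/0.35 = 0.02703 m/d → t_A = 481/0.02703 = 17790 d
Zone B: v = q/n = 0.009462/0.31 = 0.03052 m/d → t_B = 294/0.03052 = 9633 d
Total t = 17790 + 9633 = 27430 d
   = 27430 / 365 = 75.1 yr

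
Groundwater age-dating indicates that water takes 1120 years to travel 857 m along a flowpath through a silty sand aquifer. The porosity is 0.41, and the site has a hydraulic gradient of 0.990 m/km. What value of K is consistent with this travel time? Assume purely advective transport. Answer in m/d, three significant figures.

t = 1120 years = 408800 d
v = L / t = 857 / 408800 = 0.002096 m/d
K = v · n / i = 0.002096 × 0.41 / 9.9e-4 = 0.868 m/d

0.868 m/d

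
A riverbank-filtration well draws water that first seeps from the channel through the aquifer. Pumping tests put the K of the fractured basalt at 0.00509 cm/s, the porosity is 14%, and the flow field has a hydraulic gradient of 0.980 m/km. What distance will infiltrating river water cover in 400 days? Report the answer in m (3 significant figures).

12.3 m

K = 0.00509 cm/s × 864 = 4.398 m/d
q = Ki = 4.398 × 9.8e-4 = 0.004310 m/d
Seepage velocity v = q / n = 0.004310 / 0.14 = 0.03078 m/d
L = v × T = 0.03078 × 400 = 12.31 m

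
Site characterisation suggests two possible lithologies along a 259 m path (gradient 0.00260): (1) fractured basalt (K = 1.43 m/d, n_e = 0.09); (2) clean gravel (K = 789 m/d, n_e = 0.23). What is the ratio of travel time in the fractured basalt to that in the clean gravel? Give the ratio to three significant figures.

216

Unit 1 (fractured basalt): v = 1.43×0.0026/0.09 = 0.04131 m/d, t = 259/0.04131 = 6269 d
Unit 2 (clean gravel): v = 789×0.0026/0.23 = 8.919 m/d, t = 259/8.919 = 29.04 d
t(fractured basalt) / t(clean gravel) = 6269/29.04 = 216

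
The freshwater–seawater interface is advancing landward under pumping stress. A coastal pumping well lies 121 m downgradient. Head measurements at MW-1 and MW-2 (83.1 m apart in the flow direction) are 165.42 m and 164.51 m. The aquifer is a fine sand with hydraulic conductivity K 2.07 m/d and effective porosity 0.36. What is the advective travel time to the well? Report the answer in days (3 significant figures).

Hydraulic gradient i = (165.42 − 164.51) / 83.1 = 0.91 / 83.1 = 0.01095
q = Ki = 2.07 × 0.01095 = 0.02267 m/d
Average linear velocity = 0.02267 / 0.36 = 0.06297 m/d
t = L / v = 121 / 0.06297 = 1922 d

1920 days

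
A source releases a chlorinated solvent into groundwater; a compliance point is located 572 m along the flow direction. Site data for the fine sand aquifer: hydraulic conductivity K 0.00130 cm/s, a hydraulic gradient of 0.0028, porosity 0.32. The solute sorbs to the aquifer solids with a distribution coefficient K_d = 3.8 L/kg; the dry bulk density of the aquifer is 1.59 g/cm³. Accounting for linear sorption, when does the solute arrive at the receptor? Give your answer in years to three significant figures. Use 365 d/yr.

K = 0.00130 cm/s × 864 = 1.123 m/d
q = Ki = 1.123 × 0.0028 = 0.003145 m/d
v_s = q/n_e = 0.003145/0.32 = 0.009828 m/d
Retardation R = 1 + ρ_b·K_d/n = 1 + 1.59×3.8/0.32 = 19.88
Contaminant velocity v_c = v/R = 0.009828/19.88 = 4.943e-4 m/d
t = L/v_c = 572/4.943e-4 = 1.157e6 d
   = 1.157e6/365 = 3170 yr

3170 years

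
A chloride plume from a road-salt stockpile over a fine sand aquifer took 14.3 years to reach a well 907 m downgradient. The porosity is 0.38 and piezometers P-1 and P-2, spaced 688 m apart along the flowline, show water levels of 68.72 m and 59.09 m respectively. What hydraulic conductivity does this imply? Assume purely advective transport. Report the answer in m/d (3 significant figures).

4.72 m/d

Hydraulic gradient i = (68.72 − 59.09) / 688 = 9.63 / 688 = 0.01400
t = 14.3 years = 5220 d
v = L / t = 907 / 5220 = 0.1738 m/d
K = v · n / i = 0.1738 × 0.38 / 0.01400 = 4.72 m/d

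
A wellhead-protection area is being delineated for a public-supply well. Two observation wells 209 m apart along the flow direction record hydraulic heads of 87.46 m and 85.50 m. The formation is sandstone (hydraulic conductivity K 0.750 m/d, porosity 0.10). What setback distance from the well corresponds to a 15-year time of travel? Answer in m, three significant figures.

385 m

Hydraulic gradient i = (87.46 − 85.50) / 209 = 1.96 / 209 = 0.009378
Darcy flux q = K·i = 0.750 × 0.009378 = 0.007033 m/d
Average linear velocity = 0.007033 / 0.10 = 0.07033 m/d
T = 15 yr × 365 = 5475 d
L = v × T = 0.07033 × 5475 = 385.1 m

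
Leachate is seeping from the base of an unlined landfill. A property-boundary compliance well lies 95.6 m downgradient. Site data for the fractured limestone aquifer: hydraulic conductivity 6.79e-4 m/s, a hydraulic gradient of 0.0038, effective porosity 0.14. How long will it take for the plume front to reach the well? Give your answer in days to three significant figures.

60.0 days

K = 6.79e-4 m/s × 86400 s/d = 58.67 m/d
Darcy flux q = K·i = 58.67 × 0.0038 = 0.2229 m/d
v = Ki/n = 58.67·0.0038/0.14 = 1.592 m/d
t = L / v = 95.6 / 1.592 = 60.04 d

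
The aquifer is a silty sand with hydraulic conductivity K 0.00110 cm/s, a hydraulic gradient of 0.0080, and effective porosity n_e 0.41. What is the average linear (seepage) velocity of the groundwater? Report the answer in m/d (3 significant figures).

0.0185 m/d

K = 0.00110 cm/s × 864 = 0.9504 m/d
Specific discharge q = 0.9504 × 0.0080 = 0.007603 m/d
Average linear velocity = 0.007603 / 0.41 = 0.01854 m/d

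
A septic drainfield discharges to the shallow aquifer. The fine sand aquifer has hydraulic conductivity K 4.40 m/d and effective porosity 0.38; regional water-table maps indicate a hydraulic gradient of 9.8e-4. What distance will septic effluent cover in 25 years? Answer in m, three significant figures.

q = Ki = 4.40 × 9.8e-4 = 0.004312 m/d
Average linear velocity = 0.004312 / 0.38 = 0.01135 m/d
T = 25 yr × 365 = 9125 d
L = v × T = 0.01135 × 9125 = 103.5 m

104 m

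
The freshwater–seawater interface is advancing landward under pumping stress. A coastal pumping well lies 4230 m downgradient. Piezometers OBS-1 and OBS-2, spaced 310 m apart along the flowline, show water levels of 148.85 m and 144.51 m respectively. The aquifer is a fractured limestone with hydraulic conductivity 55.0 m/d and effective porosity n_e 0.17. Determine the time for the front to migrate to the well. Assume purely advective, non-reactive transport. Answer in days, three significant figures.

Hydraulic gradient i = (148.85 − 144.51) / 310 = 4.34 / 310 = 0.01400
q = Ki = 55.0 × 0.01400 = 0.7700 m/d
v = Ki/n = 55.0·0.01400/0.17 = 4.529 m/d
t = L / v = 4230 / 4.529 = 933.9 d

934 days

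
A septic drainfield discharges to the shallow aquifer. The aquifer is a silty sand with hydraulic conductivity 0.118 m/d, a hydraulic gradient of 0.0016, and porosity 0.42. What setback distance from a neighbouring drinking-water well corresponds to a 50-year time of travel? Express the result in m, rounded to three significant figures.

Darcy flux q = K·i = 0.118 × 0.0016 = 1.888e-4 m/d
Seepage velocity v = q / n = 1.888e-4 / 0.42 = 4.495e-4 m/d
T = 50 yr × 365 = 18250 d
L = v × T = 4.495e-4 × 18250 = 8.204 m

8.20 m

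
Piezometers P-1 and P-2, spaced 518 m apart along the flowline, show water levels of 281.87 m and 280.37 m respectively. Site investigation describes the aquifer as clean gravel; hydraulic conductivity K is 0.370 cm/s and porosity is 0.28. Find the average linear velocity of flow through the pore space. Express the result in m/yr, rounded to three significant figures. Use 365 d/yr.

1210 m/yr

Hydraulic gradient i = (281.87 − 280.37) / 518 = 1.50 / 518 = 0.002896
K = 0.370 cm/s × 864 = 319.7 m/d
Specific discharge q = 319.7 × 0.002896 = 0.9257 m/d
v = Ki/n = 319.7·0.002896/0.28 = 3.306 m/d
   = 3.306 × 365 = 1210 m/yr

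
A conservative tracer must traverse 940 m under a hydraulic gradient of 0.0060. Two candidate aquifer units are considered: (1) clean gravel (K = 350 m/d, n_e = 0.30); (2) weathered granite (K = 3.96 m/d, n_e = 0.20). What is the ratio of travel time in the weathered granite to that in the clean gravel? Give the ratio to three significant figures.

58.9

Unit 1 (clean gravel): v = 350×0.0060/0.30 = 7.000 m/d, t = 940/7.000 = 134.3 d
Unit 2 (weathered granite): v = 3.96×0.0060/0.20 = 0.1188 m/d, t = 940/0.1188 = 7912 d
t(weathered granite) / t(clean gravel) = 7912/134.3 = 58.9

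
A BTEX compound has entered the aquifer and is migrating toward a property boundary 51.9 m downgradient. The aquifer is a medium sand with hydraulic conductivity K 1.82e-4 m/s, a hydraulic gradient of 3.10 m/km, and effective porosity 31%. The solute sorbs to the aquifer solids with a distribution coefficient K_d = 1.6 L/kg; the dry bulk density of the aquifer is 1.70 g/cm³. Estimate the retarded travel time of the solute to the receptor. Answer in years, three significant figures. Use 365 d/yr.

8.84 years

K = 1.82e-4 m/s × 86400 s/d = 15.72 m/d
Darcy flux q = K·i = 15.72 × 0.0031 = 0.04875 m/d
v_s = q/n_e = 0.04875/0.31 = 0.1572 m/d
Retardation R = 1 + ρ_b·K_d/n = 1 + 1.70×1.6/0.31 = 9.774
Contaminant velocity v_c = v/R = 0.1572/9.774 = 0.01609 m/d
t = L/v_c = 51.9/0.01609 = 3226 d
   = 3226/365 = 8.84 yr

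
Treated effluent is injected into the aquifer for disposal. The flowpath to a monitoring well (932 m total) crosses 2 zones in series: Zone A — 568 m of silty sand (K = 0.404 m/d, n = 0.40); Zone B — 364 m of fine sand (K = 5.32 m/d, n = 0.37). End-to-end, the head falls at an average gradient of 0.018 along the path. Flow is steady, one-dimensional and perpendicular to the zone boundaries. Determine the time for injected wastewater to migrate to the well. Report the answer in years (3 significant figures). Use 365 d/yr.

87.1 years

Continuity: the same q passes through each zone, so ΔH = q·Σ(L_j/K_j) — the zones act as resistances in series.
Σ(L/K) = 568/0.404 + 364/5.32 = 1406 + 68.42 = 1474 d
K_eq = L_total / Σ(L/K) = 932 / 1474 = 0.6321 m/d
q = K_eq · i = 0.6321 × 0.018 = 0.01138 m/d (same in every zone)
Zone A: v = q/n = 0.01138/0.40 = 0.02845 m/d → t_A = 568/0.02845 = 19970 d
Zone B: v = q/n = 0.01138/0.37 = 0.03075 m/d → t_B = 364/0.03075 = 11840 d
Total t = 19970 + 11840 = 31800 d
   = 31800 / 365 = 87.1 yr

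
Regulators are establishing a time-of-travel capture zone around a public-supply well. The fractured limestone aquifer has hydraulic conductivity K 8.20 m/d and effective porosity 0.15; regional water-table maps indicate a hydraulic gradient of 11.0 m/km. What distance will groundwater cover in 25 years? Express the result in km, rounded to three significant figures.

5.49 km

q = Ki = 8.20 × 0.011 = 0.09020 m/d
Average linear velocity = 0.09020 / 0.15 = 0.6013 m/d
T = 25 yr × 365 = 9125 d
L = v × T = 0.6013 × 9125 = 5487 m
   = 5.49 km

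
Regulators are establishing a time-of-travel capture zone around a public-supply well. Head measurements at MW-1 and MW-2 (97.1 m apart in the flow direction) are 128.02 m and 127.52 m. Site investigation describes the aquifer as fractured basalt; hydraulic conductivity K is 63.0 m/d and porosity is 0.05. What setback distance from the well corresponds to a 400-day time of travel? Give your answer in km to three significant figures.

Hydraulic gradient i = (128.02 − 127.52) / 97.1 = 0.50 / 97.1 = 0.005149
q = Ki = 63.0 × 0.005149 = 0.3244 m/d
Seepage velocity v = q / n = 0.3244 / 0.05 = 6.488 m/d
L = v × T = 6.488 × 400 = 2595 m
   = 2.60 km

2.60 km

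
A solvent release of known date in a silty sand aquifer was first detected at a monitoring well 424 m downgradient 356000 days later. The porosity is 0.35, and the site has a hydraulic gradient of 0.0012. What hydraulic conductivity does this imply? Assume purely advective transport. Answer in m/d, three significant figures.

0.347 m/d

v = L / t = 424 / 356000 = 0.001191 m/d
K = v · n / i = 0.001191 × 0.35 / 0.0012 = 0.347 m/d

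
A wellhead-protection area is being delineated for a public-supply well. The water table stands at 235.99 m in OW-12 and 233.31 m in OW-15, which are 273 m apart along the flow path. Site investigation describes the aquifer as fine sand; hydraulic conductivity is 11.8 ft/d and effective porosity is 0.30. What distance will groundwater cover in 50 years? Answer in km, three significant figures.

Hydraulic gradient i = (235.99 − 233.31) / 273 = 2.68 / 273 = 0.009817
K = 11.8 ft/d × 0.3048 = 3.597 m/d
Darcy flux q = K·i = 3.597 × 0.009817 = 0.03531 m/d
Average linear velocity = 0.03531 / 0.30 = 0.1177 m/d
T = 50 yr × 365 = 18250 d
L = v × T = 0.1177 × 18250 = 2148 m
   = 2.15 km

2.15 km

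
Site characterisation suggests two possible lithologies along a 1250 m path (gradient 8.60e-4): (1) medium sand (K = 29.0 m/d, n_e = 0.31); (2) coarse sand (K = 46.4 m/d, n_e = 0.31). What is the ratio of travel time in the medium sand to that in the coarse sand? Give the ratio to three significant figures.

1.60

Unit 1 (medium sand): v = 29.0×8.6e-4/0.31 = 0.08045 m/d, t = 1250/0.08045 = 15540 d
Unit 2 (coarse sand): v = 46.4×8.6e-4/0.31 = 0.1287 m/d, t = 1250/0.1287 = 9711 d
t(medium sand) / t(coarse sand) = 15540/9711 = 1.60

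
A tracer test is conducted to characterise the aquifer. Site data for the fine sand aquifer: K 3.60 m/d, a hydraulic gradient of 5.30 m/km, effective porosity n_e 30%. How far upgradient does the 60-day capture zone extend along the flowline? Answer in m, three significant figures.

3.82 m

Darcy flux q = K·i = 3.60 × 0.0053 = 0.01908 m/d
Seepage velocity v = q / n = 0.01908 / 0.30 = 0.06360 m/d
L = v × T = 0.06360 × 60 = 3.816 m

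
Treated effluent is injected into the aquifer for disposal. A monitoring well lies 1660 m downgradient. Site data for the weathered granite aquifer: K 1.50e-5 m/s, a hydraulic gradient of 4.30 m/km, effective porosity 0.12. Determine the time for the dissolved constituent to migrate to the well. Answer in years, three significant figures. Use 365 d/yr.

K = 1.50e-5 m/s × 86400 s/d = 1.296 m/d
Specific discharge q = 1.296 × 0.0043 = 0.005573 m/d
v = Ki/n = 1.296·0.0043/0.12 = 0.04644 m/d
t = L / v = 1660 / 0.04644 = 35750 d
   = 35750 / 365 = 97.9 yr

97.9 years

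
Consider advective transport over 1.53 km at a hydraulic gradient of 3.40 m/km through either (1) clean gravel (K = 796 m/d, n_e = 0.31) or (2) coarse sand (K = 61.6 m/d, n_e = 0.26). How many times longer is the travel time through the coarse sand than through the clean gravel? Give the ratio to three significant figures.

Unit 1 (clean gravel): v = 796×0.0034/0.31 = 8.730 m/d, t = 1530/8.730 = 175.3 d
Unit 2 (coarse sand): v = 61.6×0.0034/0.26 = 0.8055 m/d, t = 1530/0.8055 = 1899 d
t(coarse sand) / t(clean gravel) = 1899/175.3 = 10.8

10.8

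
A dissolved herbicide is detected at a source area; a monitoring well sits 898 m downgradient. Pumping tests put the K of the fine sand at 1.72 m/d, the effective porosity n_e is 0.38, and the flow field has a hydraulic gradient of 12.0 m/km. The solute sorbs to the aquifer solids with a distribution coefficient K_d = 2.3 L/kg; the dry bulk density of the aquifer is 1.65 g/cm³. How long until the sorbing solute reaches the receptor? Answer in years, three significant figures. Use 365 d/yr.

498 years

Darcy flux q = K·i = 1.72 × 0.012 = 0.02064 m/d
v_s = q/n_e = 0.02064/0.38 = 0.05432 m/d
Retardation R = 1 + ρ_b·K_d/n = 1 + 1.65×2.3/0.38 = 10.99
Contaminant velocity v_c = v/R = 0.05432/10.99 = 0.004944 m/d
t = L/v_c = 898/0.004944 = 181600 d
   = 181600/365 = 498 yr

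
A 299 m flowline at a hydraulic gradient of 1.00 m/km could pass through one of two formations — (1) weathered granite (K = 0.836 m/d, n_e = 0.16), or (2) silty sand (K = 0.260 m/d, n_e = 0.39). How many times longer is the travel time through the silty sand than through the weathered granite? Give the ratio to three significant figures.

7.84

Unit 1 (weathered granite): v = 0.836×0.0010/0.16 = 0.005225 m/d, t = 299/0.005225 = 57220 d
Unit 2 (silty sand): v = 0.260×0.0010/0.39 = 6.667e-4 m/d, t = 299/6.667e-4 = 448500 d
t(silty sand) / t(weathered granite) = 448500/57220 = 7.84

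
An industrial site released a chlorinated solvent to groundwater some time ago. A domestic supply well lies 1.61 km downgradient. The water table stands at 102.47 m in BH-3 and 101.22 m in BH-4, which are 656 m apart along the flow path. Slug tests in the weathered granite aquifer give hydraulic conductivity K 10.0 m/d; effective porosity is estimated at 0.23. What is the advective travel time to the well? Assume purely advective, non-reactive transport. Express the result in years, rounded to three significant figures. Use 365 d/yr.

Hydraulic gradient i = (102.47 − 101.22) / 656 = 1.25 / 656 = 0.001905
Specific discharge q = 10.0 × 0.001905 = 0.01905 m/d
Average linear velocity = 0.01905 / 0.23 = 0.08285 m/d
L = 1.61 km = 1610 m
t = L / v = 1610 / 0.08285 = 19430 d
   = 19430 / 365 = 53.2 yr

53.2 years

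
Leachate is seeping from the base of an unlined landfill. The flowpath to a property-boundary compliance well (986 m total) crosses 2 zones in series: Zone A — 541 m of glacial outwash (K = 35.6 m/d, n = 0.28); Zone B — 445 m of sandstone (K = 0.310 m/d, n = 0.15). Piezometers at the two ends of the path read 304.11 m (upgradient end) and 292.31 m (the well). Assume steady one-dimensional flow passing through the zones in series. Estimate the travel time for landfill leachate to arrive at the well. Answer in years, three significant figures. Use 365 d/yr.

Total head drop ΔH = 304.11 − 292.31 = 11.80 m
Continuity: the same q passes through each zone, so ΔH = q·Σ(L_j/K_j) — the zones act as resistances in series.
Σ(L/K) = 541/35.6 + 445/0.310 = 15.20 + 1435 = 1451 d
q = ΔH / Σ(L/K) = 11.80 / 1451 = 0.008134 m/d (same in every zone)
Zone A: v = q/n = 0.008134/0.28 = 0.02905 m/d → t_A = 541/0.02905 = 18620 d
Zone B: v = q/n = 0.008134/0.15 = 0.05423 m/d → t_B = 445/0.05423 = 8206 d
Total t = 18620 + 8206 = 26830 d
   = 26830 / 365 = 73.5 yr

73.5 years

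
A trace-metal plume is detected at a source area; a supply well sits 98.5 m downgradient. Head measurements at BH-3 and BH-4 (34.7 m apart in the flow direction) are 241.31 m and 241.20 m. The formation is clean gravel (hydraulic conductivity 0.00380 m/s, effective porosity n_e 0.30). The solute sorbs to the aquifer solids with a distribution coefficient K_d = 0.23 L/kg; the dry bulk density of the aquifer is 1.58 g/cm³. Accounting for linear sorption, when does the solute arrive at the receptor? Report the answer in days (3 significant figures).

Hydraulic gradient i = (241.31 − 241.20) / 34.7 = 0.11 / 34.7 = 0.003170
K = 0.00380 m/s × 86400 s/d = 328.3 m/d
Darcy flux q = K·i = 328.3 × 0.003170 = 1.041 m/d
v_s = q/n_e = 1.041/0.30 = 3.469 m/d
Retardation R = 1 + ρ_b·K_d/n = 1 + 1.58×0.23/0.30 = 2.211
Contaminant velocity v_c = v/R = 3.469/2.211 = 1.569 m/d
t = L/v_c = 98.5/1.569 = 62.78 d

62.8 days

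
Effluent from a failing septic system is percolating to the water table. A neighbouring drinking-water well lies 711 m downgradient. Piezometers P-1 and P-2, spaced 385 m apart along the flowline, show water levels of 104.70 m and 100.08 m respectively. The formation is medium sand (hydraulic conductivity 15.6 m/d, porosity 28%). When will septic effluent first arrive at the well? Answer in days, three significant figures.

1060 days

Hydraulic gradient i = (104.70 − 100.08) / 385 = 4.62 / 385 = 0.01200
Darcy flux q = K·i = 15.6 × 0.01200 = 0.1872 m/d
Average linear velocity = 0.1872 / 0.28 = 0.6686 m/d
t = L / v = 711 / 0.6686 = 1063 d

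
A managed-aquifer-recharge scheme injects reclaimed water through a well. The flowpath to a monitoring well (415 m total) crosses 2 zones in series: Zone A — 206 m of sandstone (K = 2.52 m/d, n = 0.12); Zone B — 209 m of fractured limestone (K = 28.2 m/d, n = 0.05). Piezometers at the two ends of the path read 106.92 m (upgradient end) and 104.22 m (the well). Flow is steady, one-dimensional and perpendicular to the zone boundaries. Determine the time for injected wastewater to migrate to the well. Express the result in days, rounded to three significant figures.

1160 days

Total head drop ΔH = 106.92 − 104.22 = 2.70 m
Steady 1-D flow in series ⇒ the Darcy flux q is identical in every zone and the zone head losses add (resistances L/K in series).
Σ(L/K) = 206/2.52 + 209/28.2 = 81.75 + 7.411 = 89.16 d
q = ΔH / Σ(L/K) = 2.70 / 89.16 = 0.03028 m/d (same in every zone)
Zone A: v = q/n = 0.03028/0.12 = 0.2524 m/d → t_A = 206/0.2524 = 816.3 d
Zone B: v = q/n = 0.03028/0.05 = 0.6057 m/d → t_B = 209/0.6057 = 345.1 d
Total t = 816.3 + 345.1 = 1161 d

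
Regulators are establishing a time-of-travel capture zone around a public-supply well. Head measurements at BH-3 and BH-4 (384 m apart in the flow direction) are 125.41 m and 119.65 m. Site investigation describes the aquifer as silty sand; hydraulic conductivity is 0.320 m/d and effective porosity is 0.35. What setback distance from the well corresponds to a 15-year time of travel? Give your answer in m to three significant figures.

75.1 m

Hydraulic gradient i = (125.41 − 119.65) / 384 = 5.76 / 384 = 0.01500
Specific discharge q = 0.320 × 0.01500 = 0.004800 m/d
v_s = q/n_e = 0.004800/0.35 = 0.01371 m/d
T = 15 yr × 365 = 5475 d
L = v × T = 0.01371 × 5475 = 75.09 m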